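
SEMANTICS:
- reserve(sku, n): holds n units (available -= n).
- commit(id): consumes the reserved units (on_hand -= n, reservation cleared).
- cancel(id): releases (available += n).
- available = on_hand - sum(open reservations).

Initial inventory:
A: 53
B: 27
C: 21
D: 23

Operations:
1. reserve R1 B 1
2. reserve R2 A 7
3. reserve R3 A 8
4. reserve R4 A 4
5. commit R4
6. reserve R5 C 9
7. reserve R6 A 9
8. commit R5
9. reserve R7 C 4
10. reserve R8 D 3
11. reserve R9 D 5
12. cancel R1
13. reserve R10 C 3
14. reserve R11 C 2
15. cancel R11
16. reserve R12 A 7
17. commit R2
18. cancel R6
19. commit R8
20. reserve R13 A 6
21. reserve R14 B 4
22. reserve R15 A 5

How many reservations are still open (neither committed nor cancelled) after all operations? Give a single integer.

Answer: 8

Derivation:
Step 1: reserve R1 B 1 -> on_hand[A=53 B=27 C=21 D=23] avail[A=53 B=26 C=21 D=23] open={R1}
Step 2: reserve R2 A 7 -> on_hand[A=53 B=27 C=21 D=23] avail[A=46 B=26 C=21 D=23] open={R1,R2}
Step 3: reserve R3 A 8 -> on_hand[A=53 B=27 C=21 D=23] avail[A=38 B=26 C=21 D=23] open={R1,R2,R3}
Step 4: reserve R4 A 4 -> on_hand[A=53 B=27 C=21 D=23] avail[A=34 B=26 C=21 D=23] open={R1,R2,R3,R4}
Step 5: commit R4 -> on_hand[A=49 B=27 C=21 D=23] avail[A=34 B=26 C=21 D=23] open={R1,R2,R3}
Step 6: reserve R5 C 9 -> on_hand[A=49 B=27 C=21 D=23] avail[A=34 B=26 C=12 D=23] open={R1,R2,R3,R5}
Step 7: reserve R6 A 9 -> on_hand[A=49 B=27 C=21 D=23] avail[A=25 B=26 C=12 D=23] open={R1,R2,R3,R5,R6}
Step 8: commit R5 -> on_hand[A=49 B=27 C=12 D=23] avail[A=25 B=26 C=12 D=23] open={R1,R2,R3,R6}
Step 9: reserve R7 C 4 -> on_hand[A=49 B=27 C=12 D=23] avail[A=25 B=26 C=8 D=23] open={R1,R2,R3,R6,R7}
Step 10: reserve R8 D 3 -> on_hand[A=49 B=27 C=12 D=23] avail[A=25 B=26 C=8 D=20] open={R1,R2,R3,R6,R7,R8}
Step 11: reserve R9 D 5 -> on_hand[A=49 B=27 C=12 D=23] avail[A=25 B=26 C=8 D=15] open={R1,R2,R3,R6,R7,R8,R9}
Step 12: cancel R1 -> on_hand[A=49 B=27 C=12 D=23] avail[A=25 B=27 C=8 D=15] open={R2,R3,R6,R7,R8,R9}
Step 13: reserve R10 C 3 -> on_hand[A=49 B=27 C=12 D=23] avail[A=25 B=27 C=5 D=15] open={R10,R2,R3,R6,R7,R8,R9}
Step 14: reserve R11 C 2 -> on_hand[A=49 B=27 C=12 D=23] avail[A=25 B=27 C=3 D=15] open={R10,R11,R2,R3,R6,R7,R8,R9}
Step 15: cancel R11 -> on_hand[A=49 B=27 C=12 D=23] avail[A=25 B=27 C=5 D=15] open={R10,R2,R3,R6,R7,R8,R9}
Step 16: reserve R12 A 7 -> on_hand[A=49 B=27 C=12 D=23] avail[A=18 B=27 C=5 D=15] open={R10,R12,R2,R3,R6,R7,R8,R9}
Step 17: commit R2 -> on_hand[A=42 B=27 C=12 D=23] avail[A=18 B=27 C=5 D=15] open={R10,R12,R3,R6,R7,R8,R9}
Step 18: cancel R6 -> on_hand[A=42 B=27 C=12 D=23] avail[A=27 B=27 C=5 D=15] open={R10,R12,R3,R7,R8,R9}
Step 19: commit R8 -> on_hand[A=42 B=27 C=12 D=20] avail[A=27 B=27 C=5 D=15] open={R10,R12,R3,R7,R9}
Step 20: reserve R13 A 6 -> on_hand[A=42 B=27 C=12 D=20] avail[A=21 B=27 C=5 D=15] open={R10,R12,R13,R3,R7,R9}
Step 21: reserve R14 B 4 -> on_hand[A=42 B=27 C=12 D=20] avail[A=21 B=23 C=5 D=15] open={R10,R12,R13,R14,R3,R7,R9}
Step 22: reserve R15 A 5 -> on_hand[A=42 B=27 C=12 D=20] avail[A=16 B=23 C=5 D=15] open={R10,R12,R13,R14,R15,R3,R7,R9}
Open reservations: ['R10', 'R12', 'R13', 'R14', 'R15', 'R3', 'R7', 'R9'] -> 8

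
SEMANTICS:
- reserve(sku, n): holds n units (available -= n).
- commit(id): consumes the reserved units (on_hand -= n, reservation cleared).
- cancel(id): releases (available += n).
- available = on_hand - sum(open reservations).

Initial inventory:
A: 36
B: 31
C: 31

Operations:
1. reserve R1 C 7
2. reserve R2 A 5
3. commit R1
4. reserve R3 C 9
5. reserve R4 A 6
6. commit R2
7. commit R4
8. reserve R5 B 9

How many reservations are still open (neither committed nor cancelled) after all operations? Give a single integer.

Answer: 2

Derivation:
Step 1: reserve R1 C 7 -> on_hand[A=36 B=31 C=31] avail[A=36 B=31 C=24] open={R1}
Step 2: reserve R2 A 5 -> on_hand[A=36 B=31 C=31] avail[A=31 B=31 C=24] open={R1,R2}
Step 3: commit R1 -> on_hand[A=36 B=31 C=24] avail[A=31 B=31 C=24] open={R2}
Step 4: reserve R3 C 9 -> on_hand[A=36 B=31 C=24] avail[A=31 B=31 C=15] open={R2,R3}
Step 5: reserve R4 A 6 -> on_hand[A=36 B=31 C=24] avail[A=25 B=31 C=15] open={R2,R3,R4}
Step 6: commit R2 -> on_hand[A=31 B=31 C=24] avail[A=25 B=31 C=15] open={R3,R4}
Step 7: commit R4 -> on_hand[A=25 B=31 C=24] avail[A=25 B=31 C=15] open={R3}
Step 8: reserve R5 B 9 -> on_hand[A=25 B=31 C=24] avail[A=25 B=22 C=15] open={R3,R5}
Open reservations: ['R3', 'R5'] -> 2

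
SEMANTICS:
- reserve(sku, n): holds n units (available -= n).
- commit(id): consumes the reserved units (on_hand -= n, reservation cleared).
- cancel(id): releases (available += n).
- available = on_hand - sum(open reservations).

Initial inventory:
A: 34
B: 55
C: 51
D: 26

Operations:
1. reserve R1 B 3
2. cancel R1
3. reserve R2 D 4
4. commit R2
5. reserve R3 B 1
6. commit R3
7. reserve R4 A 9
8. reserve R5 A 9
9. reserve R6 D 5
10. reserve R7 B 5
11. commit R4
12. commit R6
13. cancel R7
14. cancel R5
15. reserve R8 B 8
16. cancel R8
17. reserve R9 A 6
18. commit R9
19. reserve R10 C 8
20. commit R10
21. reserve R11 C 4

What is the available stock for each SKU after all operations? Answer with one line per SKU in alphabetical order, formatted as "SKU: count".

Answer: A: 19
B: 54
C: 39
D: 17

Derivation:
Step 1: reserve R1 B 3 -> on_hand[A=34 B=55 C=51 D=26] avail[A=34 B=52 C=51 D=26] open={R1}
Step 2: cancel R1 -> on_hand[A=34 B=55 C=51 D=26] avail[A=34 B=55 C=51 D=26] open={}
Step 3: reserve R2 D 4 -> on_hand[A=34 B=55 C=51 D=26] avail[A=34 B=55 C=51 D=22] open={R2}
Step 4: commit R2 -> on_hand[A=34 B=55 C=51 D=22] avail[A=34 B=55 C=51 D=22] open={}
Step 5: reserve R3 B 1 -> on_hand[A=34 B=55 C=51 D=22] avail[A=34 B=54 C=51 D=22] open={R3}
Step 6: commit R3 -> on_hand[A=34 B=54 C=51 D=22] avail[A=34 B=54 C=51 D=22] open={}
Step 7: reserve R4 A 9 -> on_hand[A=34 B=54 C=51 D=22] avail[A=25 B=54 C=51 D=22] open={R4}
Step 8: reserve R5 A 9 -> on_hand[A=34 B=54 C=51 D=22] avail[A=16 B=54 C=51 D=22] open={R4,R5}
Step 9: reserve R6 D 5 -> on_hand[A=34 B=54 C=51 D=22] avail[A=16 B=54 C=51 D=17] open={R4,R5,R6}
Step 10: reserve R7 B 5 -> on_hand[A=34 B=54 C=51 D=22] avail[A=16 B=49 C=51 D=17] open={R4,R5,R6,R7}
Step 11: commit R4 -> on_hand[A=25 B=54 C=51 D=22] avail[A=16 B=49 C=51 D=17] open={R5,R6,R7}
Step 12: commit R6 -> on_hand[A=25 B=54 C=51 D=17] avail[A=16 B=49 C=51 D=17] open={R5,R7}
Step 13: cancel R7 -> on_hand[A=25 B=54 C=51 D=17] avail[A=16 B=54 C=51 D=17] open={R5}
Step 14: cancel R5 -> on_hand[A=25 B=54 C=51 D=17] avail[A=25 B=54 C=51 D=17] open={}
Step 15: reserve R8 B 8 -> on_hand[A=25 B=54 C=51 D=17] avail[A=25 B=46 C=51 D=17] open={R8}
Step 16: cancel R8 -> on_hand[A=25 B=54 C=51 D=17] avail[A=25 B=54 C=51 D=17] open={}
Step 17: reserve R9 A 6 -> on_hand[A=25 B=54 C=51 D=17] avail[A=19 B=54 C=51 D=17] open={R9}
Step 18: commit R9 -> on_hand[A=19 B=54 C=51 D=17] avail[A=19 B=54 C=51 D=17] open={}
Step 19: reserve R10 C 8 -> on_hand[A=19 B=54 C=51 D=17] avail[A=19 B=54 C=43 D=17] open={R10}
Step 20: commit R10 -> on_hand[A=19 B=54 C=43 D=17] avail[A=19 B=54 C=43 D=17] open={}
Step 21: reserve R11 C 4 -> on_hand[A=19 B=54 C=43 D=17] avail[A=19 B=54 C=39 D=17] open={R11}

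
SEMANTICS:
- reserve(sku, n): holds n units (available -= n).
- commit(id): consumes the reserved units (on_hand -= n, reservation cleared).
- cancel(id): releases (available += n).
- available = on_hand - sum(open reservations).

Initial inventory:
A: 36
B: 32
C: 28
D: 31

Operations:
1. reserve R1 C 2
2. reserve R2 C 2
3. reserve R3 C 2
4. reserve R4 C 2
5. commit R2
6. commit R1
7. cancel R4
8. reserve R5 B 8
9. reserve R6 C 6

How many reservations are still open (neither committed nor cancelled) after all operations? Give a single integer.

Step 1: reserve R1 C 2 -> on_hand[A=36 B=32 C=28 D=31] avail[A=36 B=32 C=26 D=31] open={R1}
Step 2: reserve R2 C 2 -> on_hand[A=36 B=32 C=28 D=31] avail[A=36 B=32 C=24 D=31] open={R1,R2}
Step 3: reserve R3 C 2 -> on_hand[A=36 B=32 C=28 D=31] avail[A=36 B=32 C=22 D=31] open={R1,R2,R3}
Step 4: reserve R4 C 2 -> on_hand[A=36 B=32 C=28 D=31] avail[A=36 B=32 C=20 D=31] open={R1,R2,R3,R4}
Step 5: commit R2 -> on_hand[A=36 B=32 C=26 D=31] avail[A=36 B=32 C=20 D=31] open={R1,R3,R4}
Step 6: commit R1 -> on_hand[A=36 B=32 C=24 D=31] avail[A=36 B=32 C=20 D=31] open={R3,R4}
Step 7: cancel R4 -> on_hand[A=36 B=32 C=24 D=31] avail[A=36 B=32 C=22 D=31] open={R3}
Step 8: reserve R5 B 8 -> on_hand[A=36 B=32 C=24 D=31] avail[A=36 B=24 C=22 D=31] open={R3,R5}
Step 9: reserve R6 C 6 -> on_hand[A=36 B=32 C=24 D=31] avail[A=36 B=24 C=16 D=31] open={R3,R5,R6}
Open reservations: ['R3', 'R5', 'R6'] -> 3

Answer: 3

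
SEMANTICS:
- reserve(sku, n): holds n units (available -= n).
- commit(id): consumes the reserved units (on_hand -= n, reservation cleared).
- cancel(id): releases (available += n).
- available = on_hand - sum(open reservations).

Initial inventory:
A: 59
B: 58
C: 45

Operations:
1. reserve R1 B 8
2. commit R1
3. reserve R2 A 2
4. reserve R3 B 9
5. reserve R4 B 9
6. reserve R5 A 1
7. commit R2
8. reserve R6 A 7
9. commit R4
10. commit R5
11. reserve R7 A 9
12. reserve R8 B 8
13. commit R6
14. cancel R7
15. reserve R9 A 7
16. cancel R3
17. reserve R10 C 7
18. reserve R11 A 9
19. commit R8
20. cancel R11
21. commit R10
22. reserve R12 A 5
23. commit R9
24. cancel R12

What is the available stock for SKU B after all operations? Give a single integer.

Answer: 33

Derivation:
Step 1: reserve R1 B 8 -> on_hand[A=59 B=58 C=45] avail[A=59 B=50 C=45] open={R1}
Step 2: commit R1 -> on_hand[A=59 B=50 C=45] avail[A=59 B=50 C=45] open={}
Step 3: reserve R2 A 2 -> on_hand[A=59 B=50 C=45] avail[A=57 B=50 C=45] open={R2}
Step 4: reserve R3 B 9 -> on_hand[A=59 B=50 C=45] avail[A=57 B=41 C=45] open={R2,R3}
Step 5: reserve R4 B 9 -> on_hand[A=59 B=50 C=45] avail[A=57 B=32 C=45] open={R2,R3,R4}
Step 6: reserve R5 A 1 -> on_hand[A=59 B=50 C=45] avail[A=56 B=32 C=45] open={R2,R3,R4,R5}
Step 7: commit R2 -> on_hand[A=57 B=50 C=45] avail[A=56 B=32 C=45] open={R3,R4,R5}
Step 8: reserve R6 A 7 -> on_hand[A=57 B=50 C=45] avail[A=49 B=32 C=45] open={R3,R4,R5,R6}
Step 9: commit R4 -> on_hand[A=57 B=41 C=45] avail[A=49 B=32 C=45] open={R3,R5,R6}
Step 10: commit R5 -> on_hand[A=56 B=41 C=45] avail[A=49 B=32 C=45] open={R3,R6}
Step 11: reserve R7 A 9 -> on_hand[A=56 B=41 C=45] avail[A=40 B=32 C=45] open={R3,R6,R7}
Step 12: reserve R8 B 8 -> on_hand[A=56 B=41 C=45] avail[A=40 B=24 C=45] open={R3,R6,R7,R8}
Step 13: commit R6 -> on_hand[A=49 B=41 C=45] avail[A=40 B=24 C=45] open={R3,R7,R8}
Step 14: cancel R7 -> on_hand[A=49 B=41 C=45] avail[A=49 B=24 C=45] open={R3,R8}
Step 15: reserve R9 A 7 -> on_hand[A=49 B=41 C=45] avail[A=42 B=24 C=45] open={R3,R8,R9}
Step 16: cancel R3 -> on_hand[A=49 B=41 C=45] avail[A=42 B=33 C=45] open={R8,R9}
Step 17: reserve R10 C 7 -> on_hand[A=49 B=41 C=45] avail[A=42 B=33 C=38] open={R10,R8,R9}
Step 18: reserve R11 A 9 -> on_hand[A=49 B=41 C=45] avail[A=33 B=33 C=38] open={R10,R11,R8,R9}
Step 19: commit R8 -> on_hand[A=49 B=33 C=45] avail[A=33 B=33 C=38] open={R10,R11,R9}
Step 20: cancel R11 -> on_hand[A=49 B=33 C=45] avail[A=42 B=33 C=38] open={R10,R9}
Step 21: commit R10 -> on_hand[A=49 B=33 C=38] avail[A=42 B=33 C=38] open={R9}
Step 22: reserve R12 A 5 -> on_hand[A=49 B=33 C=38] avail[A=37 B=33 C=38] open={R12,R9}
Step 23: commit R9 -> on_hand[A=42 B=33 C=38] avail[A=37 B=33 C=38] open={R12}
Step 24: cancel R12 -> on_hand[A=42 B=33 C=38] avail[A=42 B=33 C=38] open={}
Final available[B] = 33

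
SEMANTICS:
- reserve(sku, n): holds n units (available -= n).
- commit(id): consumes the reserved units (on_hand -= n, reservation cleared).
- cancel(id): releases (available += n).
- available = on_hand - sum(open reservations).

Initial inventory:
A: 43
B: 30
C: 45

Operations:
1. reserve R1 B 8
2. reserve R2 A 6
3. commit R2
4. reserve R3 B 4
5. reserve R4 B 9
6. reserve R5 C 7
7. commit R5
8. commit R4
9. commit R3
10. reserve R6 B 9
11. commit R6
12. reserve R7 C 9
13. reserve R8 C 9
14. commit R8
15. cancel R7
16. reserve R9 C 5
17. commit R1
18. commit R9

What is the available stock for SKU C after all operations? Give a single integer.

Answer: 24

Derivation:
Step 1: reserve R1 B 8 -> on_hand[A=43 B=30 C=45] avail[A=43 B=22 C=45] open={R1}
Step 2: reserve R2 A 6 -> on_hand[A=43 B=30 C=45] avail[A=37 B=22 C=45] open={R1,R2}
Step 3: commit R2 -> on_hand[A=37 B=30 C=45] avail[A=37 B=22 C=45] open={R1}
Step 4: reserve R3 B 4 -> on_hand[A=37 B=30 C=45] avail[A=37 B=18 C=45] open={R1,R3}
Step 5: reserve R4 B 9 -> on_hand[A=37 B=30 C=45] avail[A=37 B=9 C=45] open={R1,R3,R4}
Step 6: reserve R5 C 7 -> on_hand[A=37 B=30 C=45] avail[A=37 B=9 C=38] open={R1,R3,R4,R5}
Step 7: commit R5 -> on_hand[A=37 B=30 C=38] avail[A=37 B=9 C=38] open={R1,R3,R4}
Step 8: commit R4 -> on_hand[A=37 B=21 C=38] avail[A=37 B=9 C=38] open={R1,R3}
Step 9: commit R3 -> on_hand[A=37 B=17 C=38] avail[A=37 B=9 C=38] open={R1}
Step 10: reserve R6 B 9 -> on_hand[A=37 B=17 C=38] avail[A=37 B=0 C=38] open={R1,R6}
Step 11: commit R6 -> on_hand[A=37 B=8 C=38] avail[A=37 B=0 C=38] open={R1}
Step 12: reserve R7 C 9 -> on_hand[A=37 B=8 C=38] avail[A=37 B=0 C=29] open={R1,R7}
Step 13: reserve R8 C 9 -> on_hand[A=37 B=8 C=38] avail[A=37 B=0 C=20] open={R1,R7,R8}
Step 14: commit R8 -> on_hand[A=37 B=8 C=29] avail[A=37 B=0 C=20] open={R1,R7}
Step 15: cancel R7 -> on_hand[A=37 B=8 C=29] avail[A=37 B=0 C=29] open={R1}
Step 16: reserve R9 C 5 -> on_hand[A=37 B=8 C=29] avail[A=37 B=0 C=24] open={R1,R9}
Step 17: commit R1 -> on_hand[A=37 B=0 C=29] avail[A=37 B=0 C=24] open={R9}
Step 18: commit R9 -> on_hand[A=37 B=0 C=24] avail[A=37 B=0 C=24] open={}
Final available[C] = 24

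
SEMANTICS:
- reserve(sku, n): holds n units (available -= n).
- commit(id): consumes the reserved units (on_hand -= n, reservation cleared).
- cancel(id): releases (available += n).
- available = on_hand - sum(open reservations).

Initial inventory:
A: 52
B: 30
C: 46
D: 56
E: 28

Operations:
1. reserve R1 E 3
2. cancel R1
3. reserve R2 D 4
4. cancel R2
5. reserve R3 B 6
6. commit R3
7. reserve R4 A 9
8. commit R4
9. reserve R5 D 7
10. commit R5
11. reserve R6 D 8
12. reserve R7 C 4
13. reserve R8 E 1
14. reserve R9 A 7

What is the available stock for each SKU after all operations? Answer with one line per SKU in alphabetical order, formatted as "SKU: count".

Step 1: reserve R1 E 3 -> on_hand[A=52 B=30 C=46 D=56 E=28] avail[A=52 B=30 C=46 D=56 E=25] open={R1}
Step 2: cancel R1 -> on_hand[A=52 B=30 C=46 D=56 E=28] avail[A=52 B=30 C=46 D=56 E=28] open={}
Step 3: reserve R2 D 4 -> on_hand[A=52 B=30 C=46 D=56 E=28] avail[A=52 B=30 C=46 D=52 E=28] open={R2}
Step 4: cancel R2 -> on_hand[A=52 B=30 C=46 D=56 E=28] avail[A=52 B=30 C=46 D=56 E=28] open={}
Step 5: reserve R3 B 6 -> on_hand[A=52 B=30 C=46 D=56 E=28] avail[A=52 B=24 C=46 D=56 E=28] open={R3}
Step 6: commit R3 -> on_hand[A=52 B=24 C=46 D=56 E=28] avail[A=52 B=24 C=46 D=56 E=28] open={}
Step 7: reserve R4 A 9 -> on_hand[A=52 B=24 C=46 D=56 E=28] avail[A=43 B=24 C=46 D=56 E=28] open={R4}
Step 8: commit R4 -> on_hand[A=43 B=24 C=46 D=56 E=28] avail[A=43 B=24 C=46 D=56 E=28] open={}
Step 9: reserve R5 D 7 -> on_hand[A=43 B=24 C=46 D=56 E=28] avail[A=43 B=24 C=46 D=49 E=28] open={R5}
Step 10: commit R5 -> on_hand[A=43 B=24 C=46 D=49 E=28] avail[A=43 B=24 C=46 D=49 E=28] open={}
Step 11: reserve R6 D 8 -> on_hand[A=43 B=24 C=46 D=49 E=28] avail[A=43 B=24 C=46 D=41 E=28] open={R6}
Step 12: reserve R7 C 4 -> on_hand[A=43 B=24 C=46 D=49 E=28] avail[A=43 B=24 C=42 D=41 E=28] open={R6,R7}
Step 13: reserve R8 E 1 -> on_hand[A=43 B=24 C=46 D=49 E=28] avail[A=43 B=24 C=42 D=41 E=27] open={R6,R7,R8}
Step 14: reserve R9 A 7 -> on_hand[A=43 B=24 C=46 D=49 E=28] avail[A=36 B=24 C=42 D=41 E=27] open={R6,R7,R8,R9}

Answer: A: 36
B: 24
C: 42
D: 41
E: 27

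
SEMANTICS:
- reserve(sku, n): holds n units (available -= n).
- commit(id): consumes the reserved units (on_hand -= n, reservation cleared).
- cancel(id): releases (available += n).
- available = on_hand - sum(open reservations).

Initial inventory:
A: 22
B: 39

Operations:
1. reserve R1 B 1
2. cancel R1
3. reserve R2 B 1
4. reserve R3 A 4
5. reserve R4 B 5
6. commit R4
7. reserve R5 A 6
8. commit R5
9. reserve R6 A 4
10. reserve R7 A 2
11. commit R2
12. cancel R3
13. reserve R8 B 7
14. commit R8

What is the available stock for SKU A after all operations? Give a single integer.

Step 1: reserve R1 B 1 -> on_hand[A=22 B=39] avail[A=22 B=38] open={R1}
Step 2: cancel R1 -> on_hand[A=22 B=39] avail[A=22 B=39] open={}
Step 3: reserve R2 B 1 -> on_hand[A=22 B=39] avail[A=22 B=38] open={R2}
Step 4: reserve R3 A 4 -> on_hand[A=22 B=39] avail[A=18 B=38] open={R2,R3}
Step 5: reserve R4 B 5 -> on_hand[A=22 B=39] avail[A=18 B=33] open={R2,R3,R4}
Step 6: commit R4 -> on_hand[A=22 B=34] avail[A=18 B=33] open={R2,R3}
Step 7: reserve R5 A 6 -> on_hand[A=22 B=34] avail[A=12 B=33] open={R2,R3,R5}
Step 8: commit R5 -> on_hand[A=16 B=34] avail[A=12 B=33] open={R2,R3}
Step 9: reserve R6 A 4 -> on_hand[A=16 B=34] avail[A=8 B=33] open={R2,R3,R6}
Step 10: reserve R7 A 2 -> on_hand[A=16 B=34] avail[A=6 B=33] open={R2,R3,R6,R7}
Step 11: commit R2 -> on_hand[A=16 B=33] avail[A=6 B=33] open={R3,R6,R7}
Step 12: cancel R3 -> on_hand[A=16 B=33] avail[A=10 B=33] open={R6,R7}
Step 13: reserve R8 B 7 -> on_hand[A=16 B=33] avail[A=10 B=26] open={R6,R7,R8}
Step 14: commit R8 -> on_hand[A=16 B=26] avail[A=10 B=26] open={R6,R7}
Final available[A] = 10

Answer: 10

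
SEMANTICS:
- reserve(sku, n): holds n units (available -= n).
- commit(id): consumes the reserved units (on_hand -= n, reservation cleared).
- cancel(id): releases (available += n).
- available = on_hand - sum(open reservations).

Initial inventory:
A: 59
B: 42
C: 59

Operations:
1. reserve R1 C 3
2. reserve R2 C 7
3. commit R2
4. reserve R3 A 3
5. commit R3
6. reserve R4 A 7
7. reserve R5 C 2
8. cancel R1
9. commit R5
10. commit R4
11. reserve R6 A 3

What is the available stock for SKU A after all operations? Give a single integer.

Answer: 46

Derivation:
Step 1: reserve R1 C 3 -> on_hand[A=59 B=42 C=59] avail[A=59 B=42 C=56] open={R1}
Step 2: reserve R2 C 7 -> on_hand[A=59 B=42 C=59] avail[A=59 B=42 C=49] open={R1,R2}
Step 3: commit R2 -> on_hand[A=59 B=42 C=52] avail[A=59 B=42 C=49] open={R1}
Step 4: reserve R3 A 3 -> on_hand[A=59 B=42 C=52] avail[A=56 B=42 C=49] open={R1,R3}
Step 5: commit R3 -> on_hand[A=56 B=42 C=52] avail[A=56 B=42 C=49] open={R1}
Step 6: reserve R4 A 7 -> on_hand[A=56 B=42 C=52] avail[A=49 B=42 C=49] open={R1,R4}
Step 7: reserve R5 C 2 -> on_hand[A=56 B=42 C=52] avail[A=49 B=42 C=47] open={R1,R4,R5}
Step 8: cancel R1 -> on_hand[A=56 B=42 C=52] avail[A=49 B=42 C=50] open={R4,R5}
Step 9: commit R5 -> on_hand[A=56 B=42 C=50] avail[A=49 B=42 C=50] open={R4}
Step 10: commit R4 -> on_hand[A=49 B=42 C=50] avail[A=49 B=42 C=50] open={}
Step 11: reserve R6 A 3 -> on_hand[A=49 B=42 C=50] avail[A=46 B=42 C=50] open={R6}
Final available[A] = 46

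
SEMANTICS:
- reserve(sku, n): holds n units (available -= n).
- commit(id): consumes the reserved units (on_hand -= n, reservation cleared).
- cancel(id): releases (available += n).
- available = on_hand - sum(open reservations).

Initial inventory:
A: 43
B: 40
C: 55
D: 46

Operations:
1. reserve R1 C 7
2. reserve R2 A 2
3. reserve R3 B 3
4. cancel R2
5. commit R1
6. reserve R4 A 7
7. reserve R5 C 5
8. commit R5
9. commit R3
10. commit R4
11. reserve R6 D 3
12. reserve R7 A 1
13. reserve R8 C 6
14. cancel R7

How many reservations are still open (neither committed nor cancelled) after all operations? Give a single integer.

Step 1: reserve R1 C 7 -> on_hand[A=43 B=40 C=55 D=46] avail[A=43 B=40 C=48 D=46] open={R1}
Step 2: reserve R2 A 2 -> on_hand[A=43 B=40 C=55 D=46] avail[A=41 B=40 C=48 D=46] open={R1,R2}
Step 3: reserve R3 B 3 -> on_hand[A=43 B=40 C=55 D=46] avail[A=41 B=37 C=48 D=46] open={R1,R2,R3}
Step 4: cancel R2 -> on_hand[A=43 B=40 C=55 D=46] avail[A=43 B=37 C=48 D=46] open={R1,R3}
Step 5: commit R1 -> on_hand[A=43 B=40 C=48 D=46] avail[A=43 B=37 C=48 D=46] open={R3}
Step 6: reserve R4 A 7 -> on_hand[A=43 B=40 C=48 D=46] avail[A=36 B=37 C=48 D=46] open={R3,R4}
Step 7: reserve R5 C 5 -> on_hand[A=43 B=40 C=48 D=46] avail[A=36 B=37 C=43 D=46] open={R3,R4,R5}
Step 8: commit R5 -> on_hand[A=43 B=40 C=43 D=46] avail[A=36 B=37 C=43 D=46] open={R3,R4}
Step 9: commit R3 -> on_hand[A=43 B=37 C=43 D=46] avail[A=36 B=37 C=43 D=46] open={R4}
Step 10: commit R4 -> on_hand[A=36 B=37 C=43 D=46] avail[A=36 B=37 C=43 D=46] open={}
Step 11: reserve R6 D 3 -> on_hand[A=36 B=37 C=43 D=46] avail[A=36 B=37 C=43 D=43] open={R6}
Step 12: reserve R7 A 1 -> on_hand[A=36 B=37 C=43 D=46] avail[A=35 B=37 C=43 D=43] open={R6,R7}
Step 13: reserve R8 C 6 -> on_hand[A=36 B=37 C=43 D=46] avail[A=35 B=37 C=37 D=43] open={R6,R7,R8}
Step 14: cancel R7 -> on_hand[A=36 B=37 C=43 D=46] avail[A=36 B=37 C=37 D=43] open={R6,R8}
Open reservations: ['R6', 'R8'] -> 2

Answer: 2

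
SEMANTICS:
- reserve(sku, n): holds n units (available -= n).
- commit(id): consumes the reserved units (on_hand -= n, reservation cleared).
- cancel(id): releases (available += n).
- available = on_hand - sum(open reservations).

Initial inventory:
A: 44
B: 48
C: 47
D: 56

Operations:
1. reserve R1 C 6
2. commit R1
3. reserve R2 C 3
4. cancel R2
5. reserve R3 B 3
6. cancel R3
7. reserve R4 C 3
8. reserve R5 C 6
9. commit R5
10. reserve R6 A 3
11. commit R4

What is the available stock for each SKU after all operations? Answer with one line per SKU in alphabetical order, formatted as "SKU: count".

Answer: A: 41
B: 48
C: 32
D: 56

Derivation:
Step 1: reserve R1 C 6 -> on_hand[A=44 B=48 C=47 D=56] avail[A=44 B=48 C=41 D=56] open={R1}
Step 2: commit R1 -> on_hand[A=44 B=48 C=41 D=56] avail[A=44 B=48 C=41 D=56] open={}
Step 3: reserve R2 C 3 -> on_hand[A=44 B=48 C=41 D=56] avail[A=44 B=48 C=38 D=56] open={R2}
Step 4: cancel R2 -> on_hand[A=44 B=48 C=41 D=56] avail[A=44 B=48 C=41 D=56] open={}
Step 5: reserve R3 B 3 -> on_hand[A=44 B=48 C=41 D=56] avail[A=44 B=45 C=41 D=56] open={R3}
Step 6: cancel R3 -> on_hand[A=44 B=48 C=41 D=56] avail[A=44 B=48 C=41 D=56] open={}
Step 7: reserve R4 C 3 -> on_hand[A=44 B=48 C=41 D=56] avail[A=44 B=48 C=38 D=56] open={R4}
Step 8: reserve R5 C 6 -> on_hand[A=44 B=48 C=41 D=56] avail[A=44 B=48 C=32 D=56] open={R4,R5}
Step 9: commit R5 -> on_hand[A=44 B=48 C=35 D=56] avail[A=44 B=48 C=32 D=56] open={R4}
Step 10: reserve R6 A 3 -> on_hand[A=44 B=48 C=35 D=56] avail[A=41 B=48 C=32 D=56] open={R4,R6}
Step 11: commit R4 -> on_hand[A=44 B=48 C=32 D=56] avail[A=41 B=48 C=32 D=56] open={R6}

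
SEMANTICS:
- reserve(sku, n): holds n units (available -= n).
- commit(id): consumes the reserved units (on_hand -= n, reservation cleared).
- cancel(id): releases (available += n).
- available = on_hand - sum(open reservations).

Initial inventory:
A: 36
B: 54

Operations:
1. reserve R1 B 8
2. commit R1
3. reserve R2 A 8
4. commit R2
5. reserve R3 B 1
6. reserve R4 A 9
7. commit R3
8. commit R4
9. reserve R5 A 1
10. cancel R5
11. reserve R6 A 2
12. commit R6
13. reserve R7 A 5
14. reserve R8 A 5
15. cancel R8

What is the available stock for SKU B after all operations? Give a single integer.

Step 1: reserve R1 B 8 -> on_hand[A=36 B=54] avail[A=36 B=46] open={R1}
Step 2: commit R1 -> on_hand[A=36 B=46] avail[A=36 B=46] open={}
Step 3: reserve R2 A 8 -> on_hand[A=36 B=46] avail[A=28 B=46] open={R2}
Step 4: commit R2 -> on_hand[A=28 B=46] avail[A=28 B=46] open={}
Step 5: reserve R3 B 1 -> on_hand[A=28 B=46] avail[A=28 B=45] open={R3}
Step 6: reserve R4 A 9 -> on_hand[A=28 B=46] avail[A=19 B=45] open={R3,R4}
Step 7: commit R3 -> on_hand[A=28 B=45] avail[A=19 B=45] open={R4}
Step 8: commit R4 -> on_hand[A=19 B=45] avail[A=19 B=45] open={}
Step 9: reserve R5 A 1 -> on_hand[A=19 B=45] avail[A=18 B=45] open={R5}
Step 10: cancel R5 -> on_hand[A=19 B=45] avail[A=19 B=45] open={}
Step 11: reserve R6 A 2 -> on_hand[A=19 B=45] avail[A=17 B=45] open={R6}
Step 12: commit R6 -> on_hand[A=17 B=45] avail[A=17 B=45] open={}
Step 13: reserve R7 A 5 -> on_hand[A=17 B=45] avail[A=12 B=45] open={R7}
Step 14: reserve R8 A 5 -> on_hand[A=17 B=45] avail[A=7 B=45] open={R7,R8}
Step 15: cancel R8 -> on_hand[A=17 B=45] avail[A=12 B=45] open={R7}
Final available[B] = 45

Answer: 45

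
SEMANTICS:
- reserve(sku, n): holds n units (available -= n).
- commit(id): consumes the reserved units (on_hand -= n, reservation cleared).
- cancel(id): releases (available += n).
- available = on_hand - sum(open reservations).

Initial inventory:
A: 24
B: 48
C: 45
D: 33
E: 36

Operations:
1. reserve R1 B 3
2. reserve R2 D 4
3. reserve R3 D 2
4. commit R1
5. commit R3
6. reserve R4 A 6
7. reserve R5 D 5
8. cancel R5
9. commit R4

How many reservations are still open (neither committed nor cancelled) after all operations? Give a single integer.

Answer: 1

Derivation:
Step 1: reserve R1 B 3 -> on_hand[A=24 B=48 C=45 D=33 E=36] avail[A=24 B=45 C=45 D=33 E=36] open={R1}
Step 2: reserve R2 D 4 -> on_hand[A=24 B=48 C=45 D=33 E=36] avail[A=24 B=45 C=45 D=29 E=36] open={R1,R2}
Step 3: reserve R3 D 2 -> on_hand[A=24 B=48 C=45 D=33 E=36] avail[A=24 B=45 C=45 D=27 E=36] open={R1,R2,R3}
Step 4: commit R1 -> on_hand[A=24 B=45 C=45 D=33 E=36] avail[A=24 B=45 C=45 D=27 E=36] open={R2,R3}
Step 5: commit R3 -> on_hand[A=24 B=45 C=45 D=31 E=36] avail[A=24 B=45 C=45 D=27 E=36] open={R2}
Step 6: reserve R4 A 6 -> on_hand[A=24 B=45 C=45 D=31 E=36] avail[A=18 B=45 C=45 D=27 E=36] open={R2,R4}
Step 7: reserve R5 D 5 -> on_hand[A=24 B=45 C=45 D=31 E=36] avail[A=18 B=45 C=45 D=22 E=36] open={R2,R4,R5}
Step 8: cancel R5 -> on_hand[A=24 B=45 C=45 D=31 E=36] avail[A=18 B=45 C=45 D=27 E=36] open={R2,R4}
Step 9: commit R4 -> on_hand[A=18 B=45 C=45 D=31 E=36] avail[A=18 B=45 C=45 D=27 E=36] open={R2}
Open reservations: ['R2'] -> 1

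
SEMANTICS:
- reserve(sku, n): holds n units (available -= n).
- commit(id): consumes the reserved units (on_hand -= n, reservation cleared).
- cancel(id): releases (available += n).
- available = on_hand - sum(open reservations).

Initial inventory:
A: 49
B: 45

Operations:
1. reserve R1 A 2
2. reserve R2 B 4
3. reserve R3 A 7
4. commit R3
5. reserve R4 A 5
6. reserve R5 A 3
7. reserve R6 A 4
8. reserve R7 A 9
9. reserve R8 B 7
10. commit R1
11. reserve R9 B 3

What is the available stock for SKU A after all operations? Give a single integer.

Step 1: reserve R1 A 2 -> on_hand[A=49 B=45] avail[A=47 B=45] open={R1}
Step 2: reserve R2 B 4 -> on_hand[A=49 B=45] avail[A=47 B=41] open={R1,R2}
Step 3: reserve R3 A 7 -> on_hand[A=49 B=45] avail[A=40 B=41] open={R1,R2,R3}
Step 4: commit R3 -> on_hand[A=42 B=45] avail[A=40 B=41] open={R1,R2}
Step 5: reserve R4 A 5 -> on_hand[A=42 B=45] avail[A=35 B=41] open={R1,R2,R4}
Step 6: reserve R5 A 3 -> on_hand[A=42 B=45] avail[A=32 B=41] open={R1,R2,R4,R5}
Step 7: reserve R6 A 4 -> on_hand[A=42 B=45] avail[A=28 B=41] open={R1,R2,R4,R5,R6}
Step 8: reserve R7 A 9 -> on_hand[A=42 B=45] avail[A=19 B=41] open={R1,R2,R4,R5,R6,R7}
Step 9: reserve R8 B 7 -> on_hand[A=42 B=45] avail[A=19 B=34] open={R1,R2,R4,R5,R6,R7,R8}
Step 10: commit R1 -> on_hand[A=40 B=45] avail[A=19 B=34] open={R2,R4,R5,R6,R7,R8}
Step 11: reserve R9 B 3 -> on_hand[A=40 B=45] avail[A=19 B=31] open={R2,R4,R5,R6,R7,R8,R9}
Final available[A] = 19

Answer: 19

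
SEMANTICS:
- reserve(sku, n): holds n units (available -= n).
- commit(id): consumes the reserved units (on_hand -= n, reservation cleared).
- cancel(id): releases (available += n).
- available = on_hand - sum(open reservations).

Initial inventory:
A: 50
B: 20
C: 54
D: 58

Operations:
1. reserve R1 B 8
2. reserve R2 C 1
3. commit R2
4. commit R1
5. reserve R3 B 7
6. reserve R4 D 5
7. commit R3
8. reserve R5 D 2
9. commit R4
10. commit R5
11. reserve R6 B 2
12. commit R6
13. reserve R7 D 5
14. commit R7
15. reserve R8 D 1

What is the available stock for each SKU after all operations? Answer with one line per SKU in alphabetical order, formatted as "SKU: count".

Answer: A: 50
B: 3
C: 53
D: 45

Derivation:
Step 1: reserve R1 B 8 -> on_hand[A=50 B=20 C=54 D=58] avail[A=50 B=12 C=54 D=58] open={R1}
Step 2: reserve R2 C 1 -> on_hand[A=50 B=20 C=54 D=58] avail[A=50 B=12 C=53 D=58] open={R1,R2}
Step 3: commit R2 -> on_hand[A=50 B=20 C=53 D=58] avail[A=50 B=12 C=53 D=58] open={R1}
Step 4: commit R1 -> on_hand[A=50 B=12 C=53 D=58] avail[A=50 B=12 C=53 D=58] open={}
Step 5: reserve R3 B 7 -> on_hand[A=50 B=12 C=53 D=58] avail[A=50 B=5 C=53 D=58] open={R3}
Step 6: reserve R4 D 5 -> on_hand[A=50 B=12 C=53 D=58] avail[A=50 B=5 C=53 D=53] open={R3,R4}
Step 7: commit R3 -> on_hand[A=50 B=5 C=53 D=58] avail[A=50 B=5 C=53 D=53] open={R4}
Step 8: reserve R5 D 2 -> on_hand[A=50 B=5 C=53 D=58] avail[A=50 B=5 C=53 D=51] open={R4,R5}
Step 9: commit R4 -> on_hand[A=50 B=5 C=53 D=53] avail[A=50 B=5 C=53 D=51] open={R5}
Step 10: commit R5 -> on_hand[A=50 B=5 C=53 D=51] avail[A=50 B=5 C=53 D=51] open={}
Step 11: reserve R6 B 2 -> on_hand[A=50 B=5 C=53 D=51] avail[A=50 B=3 C=53 D=51] open={R6}
Step 12: commit R6 -> on_hand[A=50 B=3 C=53 D=51] avail[A=50 B=3 C=53 D=51] open={}
Step 13: reserve R7 D 5 -> on_hand[A=50 B=3 C=53 D=51] avail[A=50 B=3 C=53 D=46] open={R7}
Step 14: commit R7 -> on_hand[A=50 B=3 C=53 D=46] avail[A=50 B=3 C=53 D=46] open={}
Step 15: reserve R8 D 1 -> on_hand[A=50 B=3 C=53 D=46] avail[A=50 B=3 C=53 D=45] open={R8}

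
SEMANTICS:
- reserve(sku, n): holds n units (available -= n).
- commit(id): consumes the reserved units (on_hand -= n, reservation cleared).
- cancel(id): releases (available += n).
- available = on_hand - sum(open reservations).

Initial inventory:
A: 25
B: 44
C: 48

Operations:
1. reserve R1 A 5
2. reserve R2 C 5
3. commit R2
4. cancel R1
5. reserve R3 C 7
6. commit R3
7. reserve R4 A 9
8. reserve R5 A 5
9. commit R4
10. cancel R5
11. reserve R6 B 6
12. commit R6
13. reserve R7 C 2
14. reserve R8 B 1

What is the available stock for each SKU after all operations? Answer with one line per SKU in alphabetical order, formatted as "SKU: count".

Answer: A: 16
B: 37
C: 34

Derivation:
Step 1: reserve R1 A 5 -> on_hand[A=25 B=44 C=48] avail[A=20 B=44 C=48] open={R1}
Step 2: reserve R2 C 5 -> on_hand[A=25 B=44 C=48] avail[A=20 B=44 C=43] open={R1,R2}
Step 3: commit R2 -> on_hand[A=25 B=44 C=43] avail[A=20 B=44 C=43] open={R1}
Step 4: cancel R1 -> on_hand[A=25 B=44 C=43] avail[A=25 B=44 C=43] open={}
Step 5: reserve R3 C 7 -> on_hand[A=25 B=44 C=43] avail[A=25 B=44 C=36] open={R3}
Step 6: commit R3 -> on_hand[A=25 B=44 C=36] avail[A=25 B=44 C=36] open={}
Step 7: reserve R4 A 9 -> on_hand[A=25 B=44 C=36] avail[A=16 B=44 C=36] open={R4}
Step 8: reserve R5 A 5 -> on_hand[A=25 B=44 C=36] avail[A=11 B=44 C=36] open={R4,R5}
Step 9: commit R4 -> on_hand[A=16 B=44 C=36] avail[A=11 B=44 C=36] open={R5}
Step 10: cancel R5 -> on_hand[A=16 B=44 C=36] avail[A=16 B=44 C=36] open={}
Step 11: reserve R6 B 6 -> on_hand[A=16 B=44 C=36] avail[A=16 B=38 C=36] open={R6}
Step 12: commit R6 -> on_hand[A=16 B=38 C=36] avail[A=16 B=38 C=36] open={}
Step 13: reserve R7 C 2 -> on_hand[A=16 B=38 C=36] avail[A=16 B=38 C=34] open={R7}
Step 14: reserve R8 B 1 -> on_hand[A=16 B=38 C=36] avail[A=16 B=37 C=34] open={R7,R8}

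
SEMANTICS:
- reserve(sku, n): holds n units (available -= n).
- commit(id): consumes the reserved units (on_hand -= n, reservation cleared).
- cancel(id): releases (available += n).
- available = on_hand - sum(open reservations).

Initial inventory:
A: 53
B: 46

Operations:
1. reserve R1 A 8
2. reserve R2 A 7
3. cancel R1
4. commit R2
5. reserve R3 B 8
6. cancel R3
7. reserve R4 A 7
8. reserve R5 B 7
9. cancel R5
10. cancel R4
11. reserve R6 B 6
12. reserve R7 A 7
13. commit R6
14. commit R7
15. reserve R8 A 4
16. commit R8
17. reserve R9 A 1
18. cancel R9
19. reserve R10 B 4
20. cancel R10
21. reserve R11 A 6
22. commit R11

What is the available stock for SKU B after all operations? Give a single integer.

Answer: 40

Derivation:
Step 1: reserve R1 A 8 -> on_hand[A=53 B=46] avail[A=45 B=46] open={R1}
Step 2: reserve R2 A 7 -> on_hand[A=53 B=46] avail[A=38 B=46] open={R1,R2}
Step 3: cancel R1 -> on_hand[A=53 B=46] avail[A=46 B=46] open={R2}
Step 4: commit R2 -> on_hand[A=46 B=46] avail[A=46 B=46] open={}
Step 5: reserve R3 B 8 -> on_hand[A=46 B=46] avail[A=46 B=38] open={R3}
Step 6: cancel R3 -> on_hand[A=46 B=46] avail[A=46 B=46] open={}
Step 7: reserve R4 A 7 -> on_hand[A=46 B=46] avail[A=39 B=46] open={R4}
Step 8: reserve R5 B 7 -> on_hand[A=46 B=46] avail[A=39 B=39] open={R4,R5}
Step 9: cancel R5 -> on_hand[A=46 B=46] avail[A=39 B=46] open={R4}
Step 10: cancel R4 -> on_hand[A=46 B=46] avail[A=46 B=46] open={}
Step 11: reserve R6 B 6 -> on_hand[A=46 B=46] avail[A=46 B=40] open={R6}
Step 12: reserve R7 A 7 -> on_hand[A=46 B=46] avail[A=39 B=40] open={R6,R7}
Step 13: commit R6 -> on_hand[A=46 B=40] avail[A=39 B=40] open={R7}
Step 14: commit R7 -> on_hand[A=39 B=40] avail[A=39 B=40] open={}
Step 15: reserve R8 A 4 -> on_hand[A=39 B=40] avail[A=35 B=40] open={R8}
Step 16: commit R8 -> on_hand[A=35 B=40] avail[A=35 B=40] open={}
Step 17: reserve R9 A 1 -> on_hand[A=35 B=40] avail[A=34 B=40] open={R9}
Step 18: cancel R9 -> on_hand[A=35 B=40] avail[A=35 B=40] open={}
Step 19: reserve R10 B 4 -> on_hand[A=35 B=40] avail[A=35 B=36] open={R10}
Step 20: cancel R10 -> on_hand[A=35 B=40] avail[A=35 B=40] open={}
Step 21: reserve R11 A 6 -> on_hand[A=35 B=40] avail[A=29 B=40] open={R11}
Step 22: commit R11 -> on_hand[A=29 B=40] avail[A=29 B=40] open={}
Final available[B] = 40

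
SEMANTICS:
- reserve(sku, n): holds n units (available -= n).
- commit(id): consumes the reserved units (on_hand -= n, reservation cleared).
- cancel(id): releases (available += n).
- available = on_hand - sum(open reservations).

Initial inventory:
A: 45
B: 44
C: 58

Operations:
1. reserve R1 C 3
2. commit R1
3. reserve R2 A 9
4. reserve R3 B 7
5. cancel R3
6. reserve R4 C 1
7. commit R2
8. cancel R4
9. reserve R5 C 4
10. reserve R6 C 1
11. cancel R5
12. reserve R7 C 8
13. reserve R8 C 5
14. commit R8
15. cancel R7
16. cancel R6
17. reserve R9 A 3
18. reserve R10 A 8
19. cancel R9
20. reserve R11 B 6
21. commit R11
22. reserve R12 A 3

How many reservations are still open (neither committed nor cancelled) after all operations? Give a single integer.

Step 1: reserve R1 C 3 -> on_hand[A=45 B=44 C=58] avail[A=45 B=44 C=55] open={R1}
Step 2: commit R1 -> on_hand[A=45 B=44 C=55] avail[A=45 B=44 C=55] open={}
Step 3: reserve R2 A 9 -> on_hand[A=45 B=44 C=55] avail[A=36 B=44 C=55] open={R2}
Step 4: reserve R3 B 7 -> on_hand[A=45 B=44 C=55] avail[A=36 B=37 C=55] open={R2,R3}
Step 5: cancel R3 -> on_hand[A=45 B=44 C=55] avail[A=36 B=44 C=55] open={R2}
Step 6: reserve R4 C 1 -> on_hand[A=45 B=44 C=55] avail[A=36 B=44 C=54] open={R2,R4}
Step 7: commit R2 -> on_hand[A=36 B=44 C=55] avail[A=36 B=44 C=54] open={R4}
Step 8: cancel R4 -> on_hand[A=36 B=44 C=55] avail[A=36 B=44 C=55] open={}
Step 9: reserve R5 C 4 -> on_hand[A=36 B=44 C=55] avail[A=36 B=44 C=51] open={R5}
Step 10: reserve R6 C 1 -> on_hand[A=36 B=44 C=55] avail[A=36 B=44 C=50] open={R5,R6}
Step 11: cancel R5 -> on_hand[A=36 B=44 C=55] avail[A=36 B=44 C=54] open={R6}
Step 12: reserve R7 C 8 -> on_hand[A=36 B=44 C=55] avail[A=36 B=44 C=46] open={R6,R7}
Step 13: reserve R8 C 5 -> on_hand[A=36 B=44 C=55] avail[A=36 B=44 C=41] open={R6,R7,R8}
Step 14: commit R8 -> on_hand[A=36 B=44 C=50] avail[A=36 B=44 C=41] open={R6,R7}
Step 15: cancel R7 -> on_hand[A=36 B=44 C=50] avail[A=36 B=44 C=49] open={R6}
Step 16: cancel R6 -> on_hand[A=36 B=44 C=50] avail[A=36 B=44 C=50] open={}
Step 17: reserve R9 A 3 -> on_hand[A=36 B=44 C=50] avail[A=33 B=44 C=50] open={R9}
Step 18: reserve R10 A 8 -> on_hand[A=36 B=44 C=50] avail[A=25 B=44 C=50] open={R10,R9}
Step 19: cancel R9 -> on_hand[A=36 B=44 C=50] avail[A=28 B=44 C=50] open={R10}
Step 20: reserve R11 B 6 -> on_hand[A=36 B=44 C=50] avail[A=28 B=38 C=50] open={R10,R11}
Step 21: commit R11 -> on_hand[A=36 B=38 C=50] avail[A=28 B=38 C=50] open={R10}
Step 22: reserve R12 A 3 -> on_hand[A=36 B=38 C=50] avail[A=25 B=38 C=50] open={R10,R12}
Open reservations: ['R10', 'R12'] -> 2

Answer: 2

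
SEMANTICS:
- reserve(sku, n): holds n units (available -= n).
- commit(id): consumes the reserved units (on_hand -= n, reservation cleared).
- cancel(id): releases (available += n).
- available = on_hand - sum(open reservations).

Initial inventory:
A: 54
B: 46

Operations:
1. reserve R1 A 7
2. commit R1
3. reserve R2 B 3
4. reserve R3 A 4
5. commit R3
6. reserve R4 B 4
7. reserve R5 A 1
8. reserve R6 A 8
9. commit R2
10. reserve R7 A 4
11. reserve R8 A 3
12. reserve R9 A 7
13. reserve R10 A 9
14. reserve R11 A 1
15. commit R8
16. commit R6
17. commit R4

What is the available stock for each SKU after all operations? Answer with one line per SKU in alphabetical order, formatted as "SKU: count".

Answer: A: 10
B: 39

Derivation:
Step 1: reserve R1 A 7 -> on_hand[A=54 B=46] avail[A=47 B=46] open={R1}
Step 2: commit R1 -> on_hand[A=47 B=46] avail[A=47 B=46] open={}
Step 3: reserve R2 B 3 -> on_hand[A=47 B=46] avail[A=47 B=43] open={R2}
Step 4: reserve R3 A 4 -> on_hand[A=47 B=46] avail[A=43 B=43] open={R2,R3}
Step 5: commit R3 -> on_hand[A=43 B=46] avail[A=43 B=43] open={R2}
Step 6: reserve R4 B 4 -> on_hand[A=43 B=46] avail[A=43 B=39] open={R2,R4}
Step 7: reserve R5 A 1 -> on_hand[A=43 B=46] avail[A=42 B=39] open={R2,R4,R5}
Step 8: reserve R6 A 8 -> on_hand[A=43 B=46] avail[A=34 B=39] open={R2,R4,R5,R6}
Step 9: commit R2 -> on_hand[A=43 B=43] avail[A=34 B=39] open={R4,R5,R6}
Step 10: reserve R7 A 4 -> on_hand[A=43 B=43] avail[A=30 B=39] open={R4,R5,R6,R7}
Step 11: reserve R8 A 3 -> on_hand[A=43 B=43] avail[A=27 B=39] open={R4,R5,R6,R7,R8}
Step 12: reserve R9 A 7 -> on_hand[A=43 B=43] avail[A=20 B=39] open={R4,R5,R6,R7,R8,R9}
Step 13: reserve R10 A 9 -> on_hand[A=43 B=43] avail[A=11 B=39] open={R10,R4,R5,R6,R7,R8,R9}
Step 14: reserve R11 A 1 -> on_hand[A=43 B=43] avail[A=10 B=39] open={R10,R11,R4,R5,R6,R7,R8,R9}
Step 15: commit R8 -> on_hand[A=40 B=43] avail[A=10 B=39] open={R10,R11,R4,R5,R6,R7,R9}
Step 16: commit R6 -> on_hand[A=32 B=43] avail[A=10 B=39] open={R10,R11,R4,R5,R7,R9}
Step 17: commit R4 -> on_hand[A=32 B=39] avail[A=10 B=39] open={R10,R11,R5,R7,R9}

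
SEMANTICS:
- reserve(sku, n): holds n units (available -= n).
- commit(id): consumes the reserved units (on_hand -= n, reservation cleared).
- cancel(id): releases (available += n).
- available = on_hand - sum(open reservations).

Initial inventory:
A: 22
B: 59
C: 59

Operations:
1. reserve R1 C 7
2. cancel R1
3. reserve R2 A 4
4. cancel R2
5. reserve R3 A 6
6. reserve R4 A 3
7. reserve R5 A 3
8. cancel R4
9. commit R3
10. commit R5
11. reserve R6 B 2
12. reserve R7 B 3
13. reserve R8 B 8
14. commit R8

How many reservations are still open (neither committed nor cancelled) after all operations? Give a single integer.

Answer: 2

Derivation:
Step 1: reserve R1 C 7 -> on_hand[A=22 B=59 C=59] avail[A=22 B=59 C=52] open={R1}
Step 2: cancel R1 -> on_hand[A=22 B=59 C=59] avail[A=22 B=59 C=59] open={}
Step 3: reserve R2 A 4 -> on_hand[A=22 B=59 C=59] avail[A=18 B=59 C=59] open={R2}
Step 4: cancel R2 -> on_hand[A=22 B=59 C=59] avail[A=22 B=59 C=59] open={}
Step 5: reserve R3 A 6 -> on_hand[A=22 B=59 C=59] avail[A=16 B=59 C=59] open={R3}
Step 6: reserve R4 A 3 -> on_hand[A=22 B=59 C=59] avail[A=13 B=59 C=59] open={R3,R4}
Step 7: reserve R5 A 3 -> on_hand[A=22 B=59 C=59] avail[A=10 B=59 C=59] open={R3,R4,R5}
Step 8: cancel R4 -> on_hand[A=22 B=59 C=59] avail[A=13 B=59 C=59] open={R3,R5}
Step 9: commit R3 -> on_hand[A=16 B=59 C=59] avail[A=13 B=59 C=59] open={R5}
Step 10: commit R5 -> on_hand[A=13 B=59 C=59] avail[A=13 B=59 C=59] open={}
Step 11: reserve R6 B 2 -> on_hand[A=13 B=59 C=59] avail[A=13 B=57 C=59] open={R6}
Step 12: reserve R7 B 3 -> on_hand[A=13 B=59 C=59] avail[A=13 B=54 C=59] open={R6,R7}
Step 13: reserve R8 B 8 -> on_hand[A=13 B=59 C=59] avail[A=13 B=46 C=59] open={R6,R7,R8}
Step 14: commit R8 -> on_hand[A=13 B=51 C=59] avail[A=13 B=46 C=59] open={R6,R7}
Open reservations: ['R6', 'R7'] -> 2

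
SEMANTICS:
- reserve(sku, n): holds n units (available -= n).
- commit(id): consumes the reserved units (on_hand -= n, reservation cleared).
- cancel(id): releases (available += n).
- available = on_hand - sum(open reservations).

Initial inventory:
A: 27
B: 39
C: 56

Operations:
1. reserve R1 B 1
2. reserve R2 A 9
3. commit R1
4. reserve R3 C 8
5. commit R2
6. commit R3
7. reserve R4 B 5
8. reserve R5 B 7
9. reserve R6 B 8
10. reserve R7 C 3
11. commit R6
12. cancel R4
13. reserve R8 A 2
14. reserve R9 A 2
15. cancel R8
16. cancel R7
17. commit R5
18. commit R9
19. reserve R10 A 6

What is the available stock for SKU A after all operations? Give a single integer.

Step 1: reserve R1 B 1 -> on_hand[A=27 B=39 C=56] avail[A=27 B=38 C=56] open={R1}
Step 2: reserve R2 A 9 -> on_hand[A=27 B=39 C=56] avail[A=18 B=38 C=56] open={R1,R2}
Step 3: commit R1 -> on_hand[A=27 B=38 C=56] avail[A=18 B=38 C=56] open={R2}
Step 4: reserve R3 C 8 -> on_hand[A=27 B=38 C=56] avail[A=18 B=38 C=48] open={R2,R3}
Step 5: commit R2 -> on_hand[A=18 B=38 C=56] avail[A=18 B=38 C=48] open={R3}
Step 6: commit R3 -> on_hand[A=18 B=38 C=48] avail[A=18 B=38 C=48] open={}
Step 7: reserve R4 B 5 -> on_hand[A=18 B=38 C=48] avail[A=18 B=33 C=48] open={R4}
Step 8: reserve R5 B 7 -> on_hand[A=18 B=38 C=48] avail[A=18 B=26 C=48] open={R4,R5}
Step 9: reserve R6 B 8 -> on_hand[A=18 B=38 C=48] avail[A=18 B=18 C=48] open={R4,R5,R6}
Step 10: reserve R7 C 3 -> on_hand[A=18 B=38 C=48] avail[A=18 B=18 C=45] open={R4,R5,R6,R7}
Step 11: commit R6 -> on_hand[A=18 B=30 C=48] avail[A=18 B=18 C=45] open={R4,R5,R7}
Step 12: cancel R4 -> on_hand[A=18 B=30 C=48] avail[A=18 B=23 C=45] open={R5,R7}
Step 13: reserve R8 A 2 -> on_hand[A=18 B=30 C=48] avail[A=16 B=23 C=45] open={R5,R7,R8}
Step 14: reserve R9 A 2 -> on_hand[A=18 B=30 C=48] avail[A=14 B=23 C=45] open={R5,R7,R8,R9}
Step 15: cancel R8 -> on_hand[A=18 B=30 C=48] avail[A=16 B=23 C=45] open={R5,R7,R9}
Step 16: cancel R7 -> on_hand[A=18 B=30 C=48] avail[A=16 B=23 C=48] open={R5,R9}
Step 17: commit R5 -> on_hand[A=18 B=23 C=48] avail[A=16 B=23 C=48] open={R9}
Step 18: commit R9 -> on_hand[A=16 B=23 C=48] avail[A=16 B=23 C=48] open={}
Step 19: reserve R10 A 6 -> on_hand[A=16 B=23 C=48] avail[A=10 B=23 C=48] open={R10}
Final available[A] = 10

Answer: 10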